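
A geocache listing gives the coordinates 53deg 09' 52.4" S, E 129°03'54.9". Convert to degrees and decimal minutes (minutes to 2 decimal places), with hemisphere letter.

53° 9.87′ S, 129° 3.92′ E

Latitude: 9 + 52.4/60 = 9.8733′
Lon: 3 + 54.9/60 = 3.9150′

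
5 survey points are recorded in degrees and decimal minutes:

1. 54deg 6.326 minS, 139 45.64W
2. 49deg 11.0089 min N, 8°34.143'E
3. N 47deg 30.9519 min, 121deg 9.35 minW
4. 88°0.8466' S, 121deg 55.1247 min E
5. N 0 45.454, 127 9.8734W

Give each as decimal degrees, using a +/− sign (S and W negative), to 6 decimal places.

1. -54.105433, -139.760667
2. 49.183482, 8.569050
3. 47.515865, -121.155833
4. -88.014110, 121.918745
5. 0.757567, -127.164557

Point 1:
  Latitude: 6.326′ = 0.105433°; total 54.1054333
  S ⇒ negate
  Longitude: 139 + 45.64/60 = 139.7606667
  W → negative
Point 2:
  φ: 49 + 11.0089/60 = 49.1834817
  N ⇒ keep positive
  Longitude: 8 + 34.143/60 = 8.5690500
  E → positive
Point 3:
  Latitude: 30.9519′ = 0.515865°; total 47.5158650
  N → positive
  λ: 9.35′ = 0.155833°; total 121.1558333
  W ⇒ negate
Point 4:
  Latitude: 88 + 0.8466/60 = 88.0141100
  S ⇒ negate
  Lon: 121 + 55.1247/60 = 121.9187450
  E → positive
Point 5:
  Latitude: 0 + 45.454/60 = 0.7575667
  N → positive
  λ: 127 + 9.8734/60 = 127.1645567
  W → negative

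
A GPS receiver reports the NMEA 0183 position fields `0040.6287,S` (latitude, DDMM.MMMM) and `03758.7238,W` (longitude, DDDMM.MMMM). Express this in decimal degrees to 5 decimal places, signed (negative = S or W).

Lat: degrees = first 2 digits = 0, minutes = 40.6287; 0 + 40.6287/60 = 0.677145
S → negative
Lon: split at 3 digits → 037° and 58.7238′; 37 + 58.7238/60 = 37.978730
W ⇒ negate

-0.67715, -37.97873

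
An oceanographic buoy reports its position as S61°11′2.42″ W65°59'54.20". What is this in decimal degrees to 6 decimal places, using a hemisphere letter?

61.184006° S, 65.998389° W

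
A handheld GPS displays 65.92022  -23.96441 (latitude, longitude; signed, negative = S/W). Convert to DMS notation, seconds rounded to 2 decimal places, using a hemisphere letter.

Lat: whole degrees 65; 55.21320′ → 55′ and 12.7920″
Longitude is negative → W; |value| = 23.964410
λ: whole degrees 23; 57.86460′ → 57′ and 51.8760″

65°55′12.79″ N, 23°57′51.88″ W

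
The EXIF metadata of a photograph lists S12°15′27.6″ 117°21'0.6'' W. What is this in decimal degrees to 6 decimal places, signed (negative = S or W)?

φ: 12 + 15/60 + 27.6/3600 = 12.2576667
S → negative
Longitude: 117° + 21/60 + 0.6/3600 = 117 + 0.350000 + 0.000167 = 117.3501667
W → negative

-12.257667, -117.350167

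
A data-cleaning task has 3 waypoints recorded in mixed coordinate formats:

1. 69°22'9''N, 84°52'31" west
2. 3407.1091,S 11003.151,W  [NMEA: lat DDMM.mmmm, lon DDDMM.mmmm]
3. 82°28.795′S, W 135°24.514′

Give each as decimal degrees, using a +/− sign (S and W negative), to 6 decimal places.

Point 1:
  Latitude: 22′ + 9″ = 22.15000′; 69 + 22.15000/60 = 69.3691667
  N ⇒ keep positive
  Longitude: 52′ + 31″ = 52.51667′; 84 + 52.51667/60 = 84.8752778
  W → negative
Point 2:
  φ: split at 2 digits → 34° and 7.1091′; 34 + 7.1091/60 = 34.1184850
  hemisphere S, so the sign is −
  λ: degrees = first 3 digits = 110, minutes = 3.151; 110 + 3.151/60 = 110.0525167
  hemisphere W, so the sign is −
Point 3:
  φ: 28.795′ = 0.479917°; total 82.4799167
  S ⇒ negate
  λ: 24.514′ = 0.408567°; total 135.4085667
  hemisphere W, so the sign is −

1. 69.369167, -84.875278
2. -34.118485, -110.052517
3. -82.479917, -135.408567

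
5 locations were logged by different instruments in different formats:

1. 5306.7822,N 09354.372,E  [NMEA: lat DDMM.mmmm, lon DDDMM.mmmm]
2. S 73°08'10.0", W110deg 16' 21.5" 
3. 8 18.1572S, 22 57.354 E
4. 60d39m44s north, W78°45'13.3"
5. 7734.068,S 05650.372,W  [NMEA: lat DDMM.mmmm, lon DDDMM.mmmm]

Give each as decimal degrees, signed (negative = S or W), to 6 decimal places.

1. 53.113037, 93.906200
2. -73.136111, -110.272639
3. -8.302620, 22.955900
4. 60.662222, -78.753694
5. -77.567800, -56.839533

Point 1:
  Lat: split at 2 digits → 53° and 6.7822′; 53 + 6.7822/60 = 53.1130367
  N → positive
  Lon: split at 3 digits → 093° and 54.372′; 93 + 54.372/60 = 93.9062000
  E → positive
Point 2:
  Latitude: 8′ + 10″ = 8.16667′; 73 + 8.16667/60 = 73.1361111
  S ⇒ negate
  Longitude: 110 + 16/60 + 21.5/3600 = 110.2726389
  hemisphere W, so the sign is −
Point 3:
  Lat: 18.1572′ = 0.302620°; total 8.3026200
  S → negative
  λ: 22 + 57.354/60 = 22.9559000
  E ⇒ keep positive
Point 4:
  φ: 39′ + 44″ = 39.73333′; 60 + 39.73333/60 = 60.6622222
  N → positive
  λ: 78 + 45/60 + 13.3/3600 = 78.7536944
  hemisphere W, so the sign is −
Point 5:
  φ: split at 2 digits → 77° and 34.068′; 77 + 34.068/60 = 77.5678000
  S ⇒ negate
  Longitude: split at 3 digits → 056° and 50.372′; 56 + 50.372/60 = 56.8395333
  hemisphere W, so the sign is −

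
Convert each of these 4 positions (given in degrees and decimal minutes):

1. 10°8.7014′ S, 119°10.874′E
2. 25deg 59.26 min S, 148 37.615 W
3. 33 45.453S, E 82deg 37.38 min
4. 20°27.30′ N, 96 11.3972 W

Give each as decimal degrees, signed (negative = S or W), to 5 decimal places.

Point 1:
  Lat: 10 + 8.7014/60 = 10.145023
  hemisphere S, so the sign is −
  λ: 119 + 10.874/60 = 119.181233
  E ⇒ keep positive
Point 2:
  φ: 59.26′ = 0.987667°; total 25.987667
  hemisphere S, so the sign is −
  λ: 148 + 37.615/60 = 148.626917
  W ⇒ negate
Point 3:
  Lat: 33 + 45.453/60 = 33.757550
  S → negative
  Longitude: 82 + 37.38/60 = 82.623000
  E ⇒ keep positive
Point 4:
  Latitude: 27.3′ = 0.455000°; total 20.455000
  N → positive
  λ: 96 + 11.3972/60 = 96.189953
  hemisphere W, so the sign is −

1. -10.14502, 119.18123
2. -25.98767, -148.62692
3. -33.75755, 82.62300
4. 20.45500, -96.18995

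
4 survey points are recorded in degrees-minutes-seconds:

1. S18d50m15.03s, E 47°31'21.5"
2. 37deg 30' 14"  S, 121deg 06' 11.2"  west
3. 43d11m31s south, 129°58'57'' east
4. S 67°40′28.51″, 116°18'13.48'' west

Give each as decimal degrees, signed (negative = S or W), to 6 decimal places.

Point 1:
  Latitude: 50′ + 15.03″ = 50.25050′; 18 + 50.25050/60 = 18.8375083
  S ⇒ negate
  Lon: 47° + 31/60 + 21.5/3600 = 47 + 0.516667 + 0.005972 = 47.5226389
  E → positive
Point 2:
  Latitude: 37 + 30/60 + 14/3600 = 37.5038889
  hemisphere S, so the sign is −
  Lon: 121° + 6/60 + 11.2/3600 = 121 + 0.100000 + 0.003111 = 121.1031111
  hemisphere W, so the sign is −
Point 3:
  Lat: 43 + 11/60 + 31/3600 = 43.1919444
  hemisphere S, so the sign is −
  Lon: 129° + 58/60 + 57/3600 = 129 + 0.966667 + 0.015833 = 129.9825000
  E → positive
Point 4:
  Lat: 67° + 40/60 + 28.51/3600 = 67 + 0.666667 + 0.007919 = 67.6745861
  S → negative
  Lon: 18′ + 13.48″ = 18.22467′; 116 + 18.22467/60 = 116.3037444
  W → negative

1. -18.837508, 47.522639
2. -37.503889, -121.103111
3. -43.191944, 129.982500
4. -67.674586, -116.303744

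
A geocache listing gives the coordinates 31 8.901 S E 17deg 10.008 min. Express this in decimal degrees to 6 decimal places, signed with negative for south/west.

-31.148350, 17.166800

Lat: 31 + 8.901/60 = 31.1483500
S → negative
Lon: 10.008′ = 0.166800°; total 17.1668000
E ⇒ keep positive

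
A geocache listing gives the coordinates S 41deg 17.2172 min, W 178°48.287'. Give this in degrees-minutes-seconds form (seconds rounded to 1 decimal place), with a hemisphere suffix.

41°17′13.0″ S, 178°48′17.2″ W

Lat: fractional minutes 0.21720 × 60 = 13.032″
Longitude: 48.28700′ → 48′ and 0.28700 × 60 = 17.220″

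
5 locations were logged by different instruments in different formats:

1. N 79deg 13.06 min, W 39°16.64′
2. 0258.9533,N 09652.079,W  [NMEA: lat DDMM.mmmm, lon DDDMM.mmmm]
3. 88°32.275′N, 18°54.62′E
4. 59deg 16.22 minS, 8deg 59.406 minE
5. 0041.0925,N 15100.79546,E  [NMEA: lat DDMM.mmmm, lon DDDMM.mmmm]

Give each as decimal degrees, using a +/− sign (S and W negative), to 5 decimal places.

Point 1:
  Lat: 79 + 13.06/60 = 79.217667
  N ⇒ keep positive
  λ: 16.64′ = 0.277333°; total 39.277333
  hemisphere W, so the sign is −
Point 2:
  φ: split at 2 digits → 02° and 58.9533′; 2 + 58.9533/60 = 2.982555
  N ⇒ keep positive
  λ: split at 3 digits → 096° and 52.079′; 96 + 52.079/60 = 96.867983
  W ⇒ negate
Point 3:
  Latitude: 32.275′ = 0.537917°; total 88.537917
  N ⇒ keep positive
  λ: 54.62′ = 0.910333°; total 18.910333
  E → positive
Point 4:
  Lat: 16.22′ = 0.270333°; total 59.270333
  S → negative
  Longitude: 59.406′ = 0.990100°; total 8.990100
  E → positive
Point 5:
  Latitude: split at 2 digits → 00° and 41.0925′; 0 + 41.0925/60 = 0.684875
  N ⇒ keep positive
  λ: split at 3 digits → 151° and 0.79546′; 151 + 0.79546/60 = 151.013258
  E → positive

1. 79.21767, -39.27733
2. 2.98256, -96.86798
3. 88.53792, 18.91033
4. -59.27033, 8.99010
5. 0.68488, 151.01326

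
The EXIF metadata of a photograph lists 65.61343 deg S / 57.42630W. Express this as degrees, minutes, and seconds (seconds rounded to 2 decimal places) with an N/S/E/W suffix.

Latitude: whole degrees 65; 36.80580′ → 36′ and 48.3480″
Longitude: 0.426300 × 60 = 25.57800′ → 25′, remainder × 60 = 34.6800″

65°36′48.35″ S, 57°25′34.68″ W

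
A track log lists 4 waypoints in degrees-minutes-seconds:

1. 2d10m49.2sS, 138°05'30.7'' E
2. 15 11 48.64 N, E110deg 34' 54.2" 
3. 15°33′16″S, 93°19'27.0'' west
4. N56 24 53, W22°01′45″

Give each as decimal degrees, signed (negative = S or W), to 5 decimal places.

1. -2.18033, 138.09186
2. 15.19684, 110.58172
3. -15.55444, -93.32417
4. 56.41472, -22.02917

Point 1:
  Latitude: 2° + 10/60 + 49.2/3600 = 2 + 0.166667 + 0.013667 = 2.180333
  hemisphere S, so the sign is −
  λ: 138 + 5/60 + 30.7/3600 = 138.091861
  E ⇒ keep positive
Point 2:
  φ: 15° + 11/60 + 48.64/3600 = 15 + 0.183333 + 0.013511 = 15.196844
  N ⇒ keep positive
  λ: 34′ + 54.2″ = 34.90333′; 110 + 34.90333/60 = 110.581722
  E → positive
Point 3:
  Lat: 15 + 33/60 + 16/3600 = 15.554444
  S → negative
  λ: 93° + 19/60 + 27/3600 = 93 + 0.316667 + 0.007500 = 93.324167
  W ⇒ negate
Point 4:
  Latitude: 24′ + 53″ = 24.88333′; 56 + 24.88333/60 = 56.414722
  N → positive
  Lon: 22° + 1/60 + 45/3600 = 22 + 0.016667 + 0.012500 = 22.029167
  W → negative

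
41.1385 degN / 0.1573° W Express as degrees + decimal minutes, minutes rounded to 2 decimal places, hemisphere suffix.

41° 8.31′ N, 0° 9.44′ W

Latitude: minutes = (41.138500 − 41) × 60 = 8.3100
λ: fractional part 0.157300 → 9.4380 minutes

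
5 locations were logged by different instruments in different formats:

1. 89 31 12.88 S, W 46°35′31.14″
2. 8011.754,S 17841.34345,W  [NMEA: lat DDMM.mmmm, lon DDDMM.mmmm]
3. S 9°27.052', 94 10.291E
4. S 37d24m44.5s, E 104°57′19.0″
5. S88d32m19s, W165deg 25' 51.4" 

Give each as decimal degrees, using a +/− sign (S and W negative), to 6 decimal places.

Point 1:
  Lat: 89° + 31/60 + 12.88/3600 = 89 + 0.516667 + 0.003578 = 89.5202444
  hemisphere S, so the sign is −
  Longitude: 35′ + 31.14″ = 35.51900′; 46 + 35.51900/60 = 46.5919833
  W ⇒ negate
Point 2:
  Lat: degrees = first 2 digits = 80, minutes = 11.754; 80 + 11.754/60 = 80.1959000
  S ⇒ negate
  λ: degrees = first 3 digits = 178, minutes = 41.34345; 178 + 41.34345/60 = 178.6890575
  hemisphere W, so the sign is −
Point 3:
  φ: 9 + 27.052/60 = 9.4508667
  S → negative
  λ: 10.291′ = 0.171517°; total 94.1715167
  E ⇒ keep positive
Point 4:
  Latitude: 37° + 24/60 + 44.5/3600 = 37 + 0.400000 + 0.012361 = 37.4123611
  S → negative
  Longitude: 104° + 57/60 + 19/3600 = 104 + 0.950000 + 0.005278 = 104.9552778
  E ⇒ keep positive
Point 5:
  Lat: 88° + 32/60 + 19/3600 = 88 + 0.533333 + 0.005278 = 88.5386111
  hemisphere S, so the sign is −
  Longitude: 165 + 25/60 + 51.4/3600 = 165.4309444
  W ⇒ negate

1. -89.520244, -46.591983
2. -80.195900, -178.689058
3. -9.450867, 94.171517
4. -37.412361, 104.955278
5. -88.538611, -165.430944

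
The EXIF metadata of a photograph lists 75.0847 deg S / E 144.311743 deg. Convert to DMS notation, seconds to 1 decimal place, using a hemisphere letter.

75°05′4.9″ S, 144°18′42.3″ E

φ: 0.084700 × 60 = 5.08200′ → 5′, remainder × 60 = 4.920″
λ: 0.311743 × 60 = 18.70458′ → 18′, remainder × 60 = 42.275″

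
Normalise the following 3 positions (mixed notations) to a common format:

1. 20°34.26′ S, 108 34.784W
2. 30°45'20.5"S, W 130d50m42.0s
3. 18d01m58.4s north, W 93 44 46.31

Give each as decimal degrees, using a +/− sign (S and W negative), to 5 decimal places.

Point 1:
  Latitude: 34.26′ = 0.571000°; total 20.571000
  hemisphere S, so the sign is −
  λ: 108 + 34.784/60 = 108.579733
  hemisphere W, so the sign is −
Point 2:
  φ: 45′ + 20.5″ = 45.34167′; 30 + 45.34167/60 = 30.755694
  hemisphere S, so the sign is −
  Lon: 130° + 50/60 + 42/3600 = 130 + 0.833333 + 0.011667 = 130.845000
  W → negative
Point 3:
  φ: 1′ + 58.4″ = 1.97333′; 18 + 1.97333/60 = 18.032889
  N ⇒ keep positive
  Lon: 93 + 44/60 + 46.31/3600 = 93.746197
  W ⇒ negate

1. -20.57100, -108.57973
2. -30.75569, -130.84500
3. 18.03289, -93.74620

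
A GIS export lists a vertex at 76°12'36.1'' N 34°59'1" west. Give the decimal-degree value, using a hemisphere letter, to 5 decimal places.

Lat: 12′ + 36.1″ = 12.60167′; 76 + 12.60167/60 = 76.210028
Lon: 59′ + 1″ = 59.01667′; 34 + 59.01667/60 = 34.983611

76.21003° N, 34.98361° W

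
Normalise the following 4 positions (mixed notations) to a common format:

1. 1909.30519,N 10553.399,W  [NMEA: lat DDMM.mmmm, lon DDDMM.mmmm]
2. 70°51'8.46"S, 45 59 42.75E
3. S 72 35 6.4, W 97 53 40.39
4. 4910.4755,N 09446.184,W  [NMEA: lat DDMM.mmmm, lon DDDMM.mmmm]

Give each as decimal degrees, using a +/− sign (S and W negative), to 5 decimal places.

1. 19.15509, -105.88998
2. -70.85235, 45.99521
3. -72.58511, -97.89455
4. 49.17459, -94.76973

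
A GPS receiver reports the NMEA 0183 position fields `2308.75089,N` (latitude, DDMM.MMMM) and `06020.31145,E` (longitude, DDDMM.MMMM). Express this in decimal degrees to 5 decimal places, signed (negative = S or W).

Latitude: split at 2 digits → 23° and 8.75089′; 23 + 8.75089/60 = 23.145848
N → positive
λ: degrees = first 3 digits = 60, minutes = 20.31145; 60 + 20.31145/60 = 60.338524
E → positive

23.14585, 60.33852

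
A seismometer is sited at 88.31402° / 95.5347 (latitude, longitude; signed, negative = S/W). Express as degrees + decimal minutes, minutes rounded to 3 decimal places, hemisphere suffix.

Lat: 88° + 0.314020 × 60 = 88° 18.84120′
Lon: minutes = (95.534700 − 95) × 60 = 32.08200

88° 18.841′ N, 95° 32.082′ E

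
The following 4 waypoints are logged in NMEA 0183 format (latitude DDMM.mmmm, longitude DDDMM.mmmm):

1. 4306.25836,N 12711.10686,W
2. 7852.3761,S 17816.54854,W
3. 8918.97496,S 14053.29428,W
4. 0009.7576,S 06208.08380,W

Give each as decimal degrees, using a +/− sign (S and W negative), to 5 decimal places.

Point 1:
  φ: degrees = first 2 digits = 43, minutes = 6.25836; 43 + 6.25836/60 = 43.104306
  N → positive
  λ: degrees = first 3 digits = 127, minutes = 11.10686; 127 + 11.10686/60 = 127.185114
  W → negative
Point 2:
  φ: degrees = first 2 digits = 78, minutes = 52.3761; 78 + 52.3761/60 = 78.872935
  hemisphere S, so the sign is −
  Lon: split at 3 digits → 178° and 16.54854′; 178 + 16.54854/60 = 178.275809
  W → negative
Point 3:
  Latitude: degrees = first 2 digits = 89, minutes = 18.97496; 89 + 18.97496/60 = 89.316249
  S → negative
  Lon: degrees = first 3 digits = 140, minutes = 53.29428; 140 + 53.29428/60 = 140.888238
  W → negative
Point 4:
  Latitude: degrees = first 2 digits = 0, minutes = 9.7576; 0 + 9.7576/60 = 0.162627
  hemisphere S, so the sign is −
  Lon: degrees = first 3 digits = 62, minutes = 8.0838; 62 + 8.0838/60 = 62.134730
  W → negative

1. 43.10431, -127.18511
2. -78.87294, -178.27581
3. -89.31625, -140.88824
4. -0.16263, -62.13473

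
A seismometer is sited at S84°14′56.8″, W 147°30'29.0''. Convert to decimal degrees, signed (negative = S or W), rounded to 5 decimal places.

-84.24911, -147.50806

Latitude: 84° + 14/60 + 56.8/3600 = 84 + 0.233333 + 0.015778 = 84.249111
S ⇒ negate
λ: 30′ + 29″ = 30.48333′; 147 + 30.48333/60 = 147.508056
hemisphere W, so the sign is −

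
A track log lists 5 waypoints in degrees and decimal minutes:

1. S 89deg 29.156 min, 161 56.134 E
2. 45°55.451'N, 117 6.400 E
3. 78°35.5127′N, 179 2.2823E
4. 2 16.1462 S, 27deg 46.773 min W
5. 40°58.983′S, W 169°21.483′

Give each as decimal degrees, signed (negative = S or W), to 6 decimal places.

1. -89.485933, 161.935567
2. 45.924183, 117.106667
3. 78.591878, 179.038038
4. -2.269103, -27.779550
5. -40.983050, -169.358050

Point 1:
  Lat: 29.156′ = 0.485933°; total 89.4859333
  hemisphere S, so the sign is −
  λ: 56.134′ = 0.935567°; total 161.9355667
  E → positive
Point 2:
  φ: 55.451′ = 0.924183°; total 45.9241833
  N → positive
  Longitude: 117 + 6.4/60 = 117.1066667
  E → positive
Point 3:
  φ: 35.5127′ = 0.591878°; total 78.5918783
  N ⇒ keep positive
  λ: 2.2823′ = 0.038038°; total 179.0380383
  E → positive
Point 4:
  φ: 16.1462′ = 0.269103°; total 2.2691033
  hemisphere S, so the sign is −
  λ: 27 + 46.773/60 = 27.7795500
  W ⇒ negate
Point 5:
  φ: 40 + 58.983/60 = 40.9830500
  S → negative
  Longitude: 169 + 21.483/60 = 169.3580500
  hemisphere W, so the sign is −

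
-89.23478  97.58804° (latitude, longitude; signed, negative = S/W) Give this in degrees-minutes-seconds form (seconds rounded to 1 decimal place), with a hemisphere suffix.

Latitude is negative → S; |value| = 89.234780
Lat: 0.234780° → 14.08680′; 0.08680 × 60 = 5.208″
λ: whole degrees 97; 35.28240′ → 35′ and 16.944″

89°14′5.2″ S, 97°35′16.9″ E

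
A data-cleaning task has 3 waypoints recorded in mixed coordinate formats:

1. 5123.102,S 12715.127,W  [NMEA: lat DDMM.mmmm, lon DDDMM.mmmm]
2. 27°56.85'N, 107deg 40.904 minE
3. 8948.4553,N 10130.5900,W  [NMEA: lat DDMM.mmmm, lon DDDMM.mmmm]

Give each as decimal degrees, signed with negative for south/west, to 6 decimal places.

Point 1:
  Latitude: split at 2 digits → 51° and 23.102′; 51 + 23.102/60 = 51.3850333
  S → negative
  λ: degrees = first 3 digits = 127, minutes = 15.127; 127 + 15.127/60 = 127.2521167
  W ⇒ negate
Point 2:
  Latitude: 56.85′ = 0.947500°; total 27.9475000
  N ⇒ keep positive
  λ: 40.904′ = 0.681733°; total 107.6817333
  E ⇒ keep positive
Point 3:
  Lat: split at 2 digits → 89° and 48.4553′; 89 + 48.4553/60 = 89.8075883
  N → positive
  Lon: degrees = first 3 digits = 101, minutes = 30.59; 101 + 30.59/60 = 101.5098333
  W → negative

1. -51.385033, -127.252117
2. 27.947500, 107.681733
3. 89.807588, -101.509833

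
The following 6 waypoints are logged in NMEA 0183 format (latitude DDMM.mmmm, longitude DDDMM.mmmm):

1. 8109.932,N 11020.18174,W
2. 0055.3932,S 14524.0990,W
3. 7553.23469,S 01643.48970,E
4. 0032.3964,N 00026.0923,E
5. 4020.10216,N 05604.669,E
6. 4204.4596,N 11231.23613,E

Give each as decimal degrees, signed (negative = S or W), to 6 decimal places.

Point 1:
  Lat: split at 2 digits → 81° and 9.932′; 81 + 9.932/60 = 81.1655333
  N → positive
  Lon: split at 3 digits → 110° and 20.18174′; 110 + 20.18174/60 = 110.3363623
  W ⇒ negate
Point 2:
  Lat: split at 2 digits → 00° and 55.3932′; 0 + 55.3932/60 = 0.9232200
  S ⇒ negate
  λ: degrees = first 3 digits = 145, minutes = 24.099; 145 + 24.099/60 = 145.4016500
  W ⇒ negate
Point 3:
  φ: degrees = first 2 digits = 75, minutes = 53.23469; 75 + 53.23469/60 = 75.8872448
  S ⇒ negate
  Longitude: split at 3 digits → 016° and 43.4897′; 16 + 43.4897/60 = 16.7248283
  E → positive
Point 4:
  φ: degrees = first 2 digits = 0, minutes = 32.3964; 0 + 32.3964/60 = 0.5399400
  N ⇒ keep positive
  Lon: split at 3 digits → 000° and 26.0923′; 0 + 26.0923/60 = 0.4348717
  E → positive
Point 5:
  φ: split at 2 digits → 40° and 20.10216′; 40 + 20.10216/60 = 40.3350360
  N → positive
  λ: degrees = first 3 digits = 56, minutes = 4.669; 56 + 4.669/60 = 56.0778167
  E ⇒ keep positive
Point 6:
  φ: split at 2 digits → 42° and 4.4596′; 42 + 4.4596/60 = 42.0743267
  N ⇒ keep positive
  Longitude: split at 3 digits → 112° and 31.23613′; 112 + 31.23613/60 = 112.5206022
  E → positive

1. 81.165533, -110.336362
2. -0.923220, -145.401650
3. -75.887245, 16.724828
4. 0.539940, 0.434872
5. 40.335036, 56.077817
6. 42.074327, 112.520602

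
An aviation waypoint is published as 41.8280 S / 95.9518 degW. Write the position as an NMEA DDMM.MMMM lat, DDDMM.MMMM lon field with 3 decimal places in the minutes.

φ: 41° + 0.828000 × 60 = 41° 49.68000′
Lon: minutes = (95.951800 − 95) × 60 = 57.10800

4149.680,S / 09557.108,W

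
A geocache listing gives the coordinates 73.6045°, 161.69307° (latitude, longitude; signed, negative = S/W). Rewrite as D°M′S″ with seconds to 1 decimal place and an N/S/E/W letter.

Lat: 0.604500° → 36.27000′; 0.27000 × 60 = 16.200″
Longitude: 0.693070 × 60 = 41.58420′ → 41′, remainder × 60 = 35.052″

73°36′16.2″ N, 161°41′35.1″ E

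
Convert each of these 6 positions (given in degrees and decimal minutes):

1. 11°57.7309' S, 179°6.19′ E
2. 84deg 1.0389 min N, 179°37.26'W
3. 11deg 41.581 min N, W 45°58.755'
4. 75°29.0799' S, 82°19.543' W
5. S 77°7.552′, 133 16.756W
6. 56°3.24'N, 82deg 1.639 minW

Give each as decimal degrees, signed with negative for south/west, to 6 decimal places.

1. -11.962182, 179.103167
2. 84.017315, -179.621000
3. 11.693017, -45.979250
4. -75.484665, -82.325717
5. -77.125867, -133.279267
6. 56.054000, -82.027317

Point 1:
  φ: 11 + 57.7309/60 = 11.9621817
  hemisphere S, so the sign is −
  Longitude: 179 + 6.19/60 = 179.1031667
  E → positive
Point 2:
  Lat: 1.0389′ = 0.017315°; total 84.0173150
  N ⇒ keep positive
  Longitude: 37.26′ = 0.621000°; total 179.6210000
  W → negative
Point 3:
  φ: 11 + 41.581/60 = 11.6930167
  N ⇒ keep positive
  λ: 58.755′ = 0.979250°; total 45.9792500
  hemisphere W, so the sign is −
Point 4:
  Latitude: 29.0799′ = 0.484665°; total 75.4846650
  S ⇒ negate
  Longitude: 82 + 19.543/60 = 82.3257167
  W ⇒ negate
Point 5:
  Latitude: 77 + 7.552/60 = 77.1258667
  S ⇒ negate
  λ: 133 + 16.756/60 = 133.2792667
  W ⇒ negate
Point 6:
  Lat: 56 + 3.24/60 = 56.0540000
  N ⇒ keep positive
  λ: 82 + 1.639/60 = 82.0273167
  W ⇒ negate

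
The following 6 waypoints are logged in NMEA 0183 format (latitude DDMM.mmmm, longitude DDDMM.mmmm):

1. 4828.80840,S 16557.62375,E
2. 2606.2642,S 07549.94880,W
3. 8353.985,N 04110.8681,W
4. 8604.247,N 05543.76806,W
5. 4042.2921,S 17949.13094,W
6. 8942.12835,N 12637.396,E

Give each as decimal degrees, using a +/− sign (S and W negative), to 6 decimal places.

Point 1:
  φ: degrees = first 2 digits = 48, minutes = 28.8084; 48 + 28.8084/60 = 48.4801400
  hemisphere S, so the sign is −
  Longitude: split at 3 digits → 165° and 57.62375′; 165 + 57.62375/60 = 165.9603958
  E ⇒ keep positive
Point 2:
  φ: split at 2 digits → 26° and 6.2642′; 26 + 6.2642/60 = 26.1044033
  S ⇒ negate
  λ: degrees = first 3 digits = 75, minutes = 49.9488; 75 + 49.9488/60 = 75.8324800
  W ⇒ negate
Point 3:
  Lat: split at 2 digits → 83° and 53.985′; 83 + 53.985/60 = 83.8997500
  N → positive
  Lon: degrees = first 3 digits = 41, minutes = 10.8681; 41 + 10.8681/60 = 41.1811350
  W ⇒ negate
Point 4:
  φ: split at 2 digits → 86° and 4.247′; 86 + 4.247/60 = 86.0707833
  N → positive
  λ: split at 3 digits → 055° and 43.76806′; 55 + 43.76806/60 = 55.7294677
  W → negative
Point 5:
  Lat: split at 2 digits → 40° and 42.2921′; 40 + 42.2921/60 = 40.7048683
  S → negative
  λ: split at 3 digits → 179° and 49.13094′; 179 + 49.13094/60 = 179.8188490
  W ⇒ negate
Point 6:
  φ: split at 2 digits → 89° and 42.12835′; 89 + 42.12835/60 = 89.7021392
  N → positive
  λ: degrees = first 3 digits = 126, minutes = 37.396; 126 + 37.396/60 = 126.6232667
  E ⇒ keep positive

1. -48.480140, 165.960396
2. -26.104403, -75.832480
3. 83.899750, -41.181135
4. 86.070783, -55.729468
5. -40.704868, -179.818849
6. 89.702139, 126.623267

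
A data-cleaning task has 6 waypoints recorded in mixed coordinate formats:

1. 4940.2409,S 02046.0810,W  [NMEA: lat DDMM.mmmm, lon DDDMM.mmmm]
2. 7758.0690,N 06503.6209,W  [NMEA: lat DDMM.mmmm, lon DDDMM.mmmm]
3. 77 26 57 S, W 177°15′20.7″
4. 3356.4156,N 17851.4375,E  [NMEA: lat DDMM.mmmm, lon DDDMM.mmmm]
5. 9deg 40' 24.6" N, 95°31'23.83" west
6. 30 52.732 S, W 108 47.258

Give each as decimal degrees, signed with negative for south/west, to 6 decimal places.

Point 1:
  Lat: degrees = first 2 digits = 49, minutes = 40.2409; 49 + 40.2409/60 = 49.6706817
  hemisphere S, so the sign is −
  Longitude: split at 3 digits → 020° and 46.081′; 20 + 46.081/60 = 20.7680167
  hemisphere W, so the sign is −
Point 2:
  φ: split at 2 digits → 77° and 58.069′; 77 + 58.069/60 = 77.9678167
  N ⇒ keep positive
  Lon: degrees = first 3 digits = 65, minutes = 3.6209; 65 + 3.6209/60 = 65.0603483
  W → negative
Point 3:
  φ: 77 + 26/60 + 57/3600 = 77.4491667
  S → negative
  λ: 177° + 15/60 + 20.7/3600 = 177 + 0.250000 + 0.005750 = 177.2557500
  hemisphere W, so the sign is −
Point 4:
  Lat: degrees = first 2 digits = 33, minutes = 56.4156; 33 + 56.4156/60 = 33.9402600
  N → positive
  Lon: degrees = first 3 digits = 178, minutes = 51.4375; 178 + 51.4375/60 = 178.8572917
  E → positive
Point 5:
  Lat: 9° + 40/60 + 24.6/3600 = 9 + 0.666667 + 0.006833 = 9.6735000
  N → positive
  Lon: 31′ + 23.83″ = 31.39717′; 95 + 31.39717/60 = 95.5232861
  W ⇒ negate
Point 6:
  Latitude: 30 + 52.732/60 = 30.8788667
  S ⇒ negate
  Lon: 108 + 47.258/60 = 108.7876333
  W → negative

1. -49.670682, -20.768017
2. 77.967817, -65.060348
3. -77.449167, -177.255750
4. 33.940260, 178.857292
5. 9.673500, -95.523286
6. -30.878867, -108.787633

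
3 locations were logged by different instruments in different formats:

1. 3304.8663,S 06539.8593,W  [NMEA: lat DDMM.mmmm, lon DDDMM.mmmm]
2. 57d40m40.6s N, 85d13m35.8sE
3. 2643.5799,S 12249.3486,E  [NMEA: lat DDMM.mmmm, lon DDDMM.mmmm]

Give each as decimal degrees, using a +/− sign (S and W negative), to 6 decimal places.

Point 1:
  φ: split at 2 digits → 33° and 4.8663′; 33 + 4.8663/60 = 33.0811050
  S → negative
  Longitude: degrees = first 3 digits = 65, minutes = 39.8593; 65 + 39.8593/60 = 65.6643217
  hemisphere W, so the sign is −
Point 2:
  Latitude: 57 + 40/60 + 40.6/3600 = 57.6779444
  N → positive
  λ: 85 + 13/60 + 35.8/3600 = 85.2266111
  E → positive
Point 3:
  φ: split at 2 digits → 26° and 43.5799′; 26 + 43.5799/60 = 26.7263317
  S → negative
  Longitude: split at 3 digits → 122° and 49.3486′; 122 + 49.3486/60 = 122.8224767
  E ⇒ keep positive

1. -33.081105, -65.664322
2. 57.677944, 85.226611
3. -26.726332, 122.822477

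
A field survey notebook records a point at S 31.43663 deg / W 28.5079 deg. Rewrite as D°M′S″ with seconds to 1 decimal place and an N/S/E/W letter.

Lat: 0.436630° → 26.19780′; 0.19780 × 60 = 11.868″
λ: 0.507900 × 60 = 30.47400′ → 30′, remainder × 60 = 28.440″

31°26′11.9″ S, 28°30′28.4″ W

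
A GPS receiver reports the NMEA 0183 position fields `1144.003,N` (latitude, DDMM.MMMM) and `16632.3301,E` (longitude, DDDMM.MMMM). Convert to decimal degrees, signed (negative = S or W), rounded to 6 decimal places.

11.733383, 166.538835

Lat: degrees = first 2 digits = 11, minutes = 44.003; 11 + 44.003/60 = 11.7333833
N → positive
Lon: degrees = first 3 digits = 166, minutes = 32.3301; 166 + 32.3301/60 = 166.5388350
E → positive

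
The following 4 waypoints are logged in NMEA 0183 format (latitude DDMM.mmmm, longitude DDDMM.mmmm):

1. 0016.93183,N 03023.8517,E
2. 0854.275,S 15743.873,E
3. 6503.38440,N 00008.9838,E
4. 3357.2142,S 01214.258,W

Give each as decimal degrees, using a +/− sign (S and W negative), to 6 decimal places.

Point 1:
  φ: degrees = first 2 digits = 0, minutes = 16.93183; 0 + 16.93183/60 = 0.2821972
  N → positive
  Lon: degrees = first 3 digits = 30, minutes = 23.8517; 30 + 23.8517/60 = 30.3975283
  E ⇒ keep positive
Point 2:
  Lat: split at 2 digits → 08° and 54.275′; 8 + 54.275/60 = 8.9045833
  S → negative
  Lon: split at 3 digits → 157° and 43.873′; 157 + 43.873/60 = 157.7312167
  E ⇒ keep positive
Point 3:
  Latitude: split at 2 digits → 65° and 3.3844′; 65 + 3.3844/60 = 65.0564067
  N ⇒ keep positive
  λ: split at 3 digits → 000° and 8.9838′; 0 + 8.9838/60 = 0.1497300
  E → positive
Point 4:
  φ: degrees = first 2 digits = 33, minutes = 57.2142; 33 + 57.2142/60 = 33.9535700
  hemisphere S, so the sign is −
  Lon: split at 3 digits → 012° and 14.258′; 12 + 14.258/60 = 12.2376333
  hemisphere W, so the sign is −

1. 0.282197, 30.397528
2. -8.904583, 157.731217
3. 65.056407, 0.149730
4. -33.953570, -12.237633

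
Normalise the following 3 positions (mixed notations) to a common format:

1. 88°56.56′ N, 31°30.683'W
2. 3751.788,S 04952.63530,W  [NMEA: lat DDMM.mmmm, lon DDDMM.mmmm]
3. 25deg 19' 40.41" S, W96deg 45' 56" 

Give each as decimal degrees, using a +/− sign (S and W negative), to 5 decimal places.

1. 88.94267, -31.51138
2. -37.86313, -49.87726
3. -25.32789, -96.76556

Point 1:
  Latitude: 56.56′ = 0.942667°; total 88.942667
  N → positive
  Lon: 30.683′ = 0.511383°; total 31.511383
  hemisphere W, so the sign is −
Point 2:
  Lat: degrees = first 2 digits = 37, minutes = 51.788; 37 + 51.788/60 = 37.863133
  hemisphere S, so the sign is −
  Longitude: split at 3 digits → 049° and 52.6353′; 49 + 52.6353/60 = 49.877255
  W → negative
Point 3:
  φ: 19′ + 40.41″ = 19.67350′; 25 + 19.67350/60 = 25.327892
  hemisphere S, so the sign is −
  λ: 96° + 45/60 + 56/3600 = 96 + 0.750000 + 0.015556 = 96.765556
  W → negative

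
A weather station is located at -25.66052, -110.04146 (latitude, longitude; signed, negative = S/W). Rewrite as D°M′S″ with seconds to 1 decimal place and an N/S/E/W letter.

25°39′37.9″ S, 110°02′29.3″ W

Latitude is negative → S; |value| = 25.660520
φ: 0.660520 × 60 = 39.63120′ → 39′, remainder × 60 = 37.872″
Longitude is negative → W; |value| = 110.041460
Lon: 0.041460 × 60 = 2.48760′ → 2′, remainder × 60 = 29.256″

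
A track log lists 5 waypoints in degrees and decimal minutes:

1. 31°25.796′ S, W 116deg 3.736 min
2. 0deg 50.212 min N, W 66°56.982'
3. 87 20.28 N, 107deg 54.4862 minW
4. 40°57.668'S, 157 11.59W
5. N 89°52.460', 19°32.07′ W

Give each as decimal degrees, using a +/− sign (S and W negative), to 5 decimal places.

1. -31.42993, -116.06227
2. 0.83687, -66.94970
3. 87.33800, -107.90810
4. -40.96113, -157.19317
5. 89.87433, -19.53450

Point 1:
  φ: 31 + 25.796/60 = 31.429933
  S ⇒ negate
  Lon: 3.736′ = 0.062267°; total 116.062267
  W → negative
Point 2:
  φ: 0 + 50.212/60 = 0.836867
  N ⇒ keep positive
  λ: 66 + 56.982/60 = 66.949700
  W → negative
Point 3:
  φ: 20.28′ = 0.338000°; total 87.338000
  N ⇒ keep positive
  Longitude: 54.4862′ = 0.908103°; total 107.908103
  W ⇒ negate
Point 4:
  φ: 57.668′ = 0.961133°; total 40.961133
  S ⇒ negate
  Lon: 11.59′ = 0.193167°; total 157.193167
  W ⇒ negate
Point 5:
  φ: 52.46′ = 0.874333°; total 89.874333
  N ⇒ keep positive
  Longitude: 32.07′ = 0.534500°; total 19.534500
  W → negative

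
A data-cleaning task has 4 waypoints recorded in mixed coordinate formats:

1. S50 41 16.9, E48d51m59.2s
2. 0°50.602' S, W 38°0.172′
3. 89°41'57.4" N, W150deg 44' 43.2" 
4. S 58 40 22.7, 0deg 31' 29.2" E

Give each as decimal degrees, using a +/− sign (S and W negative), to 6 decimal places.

Point 1:
  Lat: 50° + 41/60 + 16.9/3600 = 50 + 0.683333 + 0.004694 = 50.6880278
  S → negative
  λ: 48° + 51/60 + 59.2/3600 = 48 + 0.850000 + 0.016444 = 48.8664444
  E → positive
Point 2:
  φ: 0 + 50.602/60 = 0.8433667
  S → negative
  Lon: 38 + 0.172/60 = 38.0028667
  W → negative
Point 3:
  Lat: 41′ + 57.4″ = 41.95667′; 89 + 41.95667/60 = 89.6992778
  N ⇒ keep positive
  Lon: 150 + 44/60 + 43.2/3600 = 150.7453333
  W → negative
Point 4:
  Lat: 40′ + 22.7″ = 40.37833′; 58 + 40.37833/60 = 58.6729722
  S ⇒ negate
  Longitude: 31′ + 29.2″ = 31.48667′; 0 + 31.48667/60 = 0.5247778
  E ⇒ keep positive

1. -50.688028, 48.866444
2. -0.843367, -38.002867
3. 89.699278, -150.745333
4. -58.672972, 0.524778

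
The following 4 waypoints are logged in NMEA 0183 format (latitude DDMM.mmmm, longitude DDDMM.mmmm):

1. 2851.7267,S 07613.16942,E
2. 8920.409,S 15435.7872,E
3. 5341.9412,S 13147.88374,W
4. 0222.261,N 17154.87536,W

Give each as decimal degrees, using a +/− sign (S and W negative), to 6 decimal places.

Point 1:
  φ: split at 2 digits → 28° and 51.7267′; 28 + 51.7267/60 = 28.8621117
  hemisphere S, so the sign is −
  Longitude: split at 3 digits → 076° and 13.16942′; 76 + 13.16942/60 = 76.2194903
  E ⇒ keep positive
Point 2:
  Latitude: degrees = first 2 digits = 89, minutes = 20.409; 89 + 20.409/60 = 89.3401500
  hemisphere S, so the sign is −
  λ: degrees = first 3 digits = 154, minutes = 35.7872; 154 + 35.7872/60 = 154.5964533
  E → positive
Point 3:
  Lat: split at 2 digits → 53° and 41.9412′; 53 + 41.9412/60 = 53.6990200
  hemisphere S, so the sign is −
  Longitude: degrees = first 3 digits = 131, minutes = 47.88374; 131 + 47.88374/60 = 131.7980623
  W ⇒ negate
Point 4:
  Lat: degrees = first 2 digits = 2, minutes = 22.261; 2 + 22.261/60 = 2.3710167
  N ⇒ keep positive
  λ: degrees = first 3 digits = 171, minutes = 54.87536; 171 + 54.87536/60 = 171.9145893
  hemisphere W, so the sign is −

1. -28.862112, 76.219490
2. -89.340150, 154.596453
3. -53.699020, -131.798062
4. 2.371017, -171.914589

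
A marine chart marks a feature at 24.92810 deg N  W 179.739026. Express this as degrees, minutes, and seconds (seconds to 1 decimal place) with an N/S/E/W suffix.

Lat: 0.928100 × 60 = 55.68600′ → 55′, remainder × 60 = 41.160″
Longitude: 0.739026 × 60 = 44.34156′ → 44′, remainder × 60 = 20.494″

24°55′41.2″ N, 179°44′20.5″ W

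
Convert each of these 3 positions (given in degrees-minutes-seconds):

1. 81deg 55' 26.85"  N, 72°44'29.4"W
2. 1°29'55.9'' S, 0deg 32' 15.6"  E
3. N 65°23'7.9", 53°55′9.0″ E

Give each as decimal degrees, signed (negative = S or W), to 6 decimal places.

1. 81.924125, -72.741500
2. -1.498861, 0.537667
3. 65.385528, 53.919167

Point 1:
  Lat: 55′ + 26.85″ = 55.44750′; 81 + 55.44750/60 = 81.9241250
  N → positive
  Longitude: 72° + 44/60 + 29.4/3600 = 72 + 0.733333 + 0.008167 = 72.7415000
  hemisphere W, so the sign is −
Point 2:
  Latitude: 29′ + 55.9″ = 29.93167′; 1 + 29.93167/60 = 1.4988611
  S → negative
  Lon: 32′ + 15.6″ = 32.26000′; 0 + 32.26000/60 = 0.5376667
  E ⇒ keep positive
Point 3:
  φ: 65° + 23/60 + 7.9/3600 = 65 + 0.383333 + 0.002194 = 65.3855278
  N → positive
  λ: 53° + 55/60 + 9/3600 = 53 + 0.916667 + 0.002500 = 53.9191667
  E ⇒ keep positive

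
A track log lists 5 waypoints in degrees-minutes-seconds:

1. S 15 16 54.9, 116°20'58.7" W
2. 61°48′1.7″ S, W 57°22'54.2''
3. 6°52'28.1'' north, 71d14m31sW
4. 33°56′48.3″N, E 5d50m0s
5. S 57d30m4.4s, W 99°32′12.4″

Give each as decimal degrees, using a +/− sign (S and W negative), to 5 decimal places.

Point 1:
  φ: 15 + 16/60 + 54.9/3600 = 15.281917
  S ⇒ negate
  Lon: 116° + 20/60 + 58.7/3600 = 116 + 0.333333 + 0.016306 = 116.349639
  W → negative
Point 2:
  Lat: 61° + 48/60 + 1.7/3600 = 61 + 0.800000 + 0.000472 = 61.800472
  S ⇒ negate
  λ: 57° + 22/60 + 54.2/3600 = 57 + 0.366667 + 0.015056 = 57.381722
  hemisphere W, so the sign is −
Point 3:
  φ: 6 + 52/60 + 28.1/3600 = 6.874472
  N → positive
  Lon: 14′ + 31″ = 14.51667′; 71 + 14.51667/60 = 71.241944
  W → negative
Point 4:
  Lat: 33 + 56/60 + 48.3/3600 = 33.946750
  N → positive
  Longitude: 5° + 50/60 + 0/3600 = 5 + 0.833333 + 0.000000 = 5.833333
  E ⇒ keep positive
Point 5:
  Latitude: 30′ + 4.4″ = 30.07333′; 57 + 30.07333/60 = 57.501222
  S → negative
  Longitude: 99° + 32/60 + 12.4/3600 = 99 + 0.533333 + 0.003444 = 99.536778
  hemisphere W, so the sign is −

1. -15.28192, -116.34964
2. -61.80047, -57.38172
3. 6.87447, -71.24194
4. 33.94675, 5.83333
5. -57.50122, -99.53678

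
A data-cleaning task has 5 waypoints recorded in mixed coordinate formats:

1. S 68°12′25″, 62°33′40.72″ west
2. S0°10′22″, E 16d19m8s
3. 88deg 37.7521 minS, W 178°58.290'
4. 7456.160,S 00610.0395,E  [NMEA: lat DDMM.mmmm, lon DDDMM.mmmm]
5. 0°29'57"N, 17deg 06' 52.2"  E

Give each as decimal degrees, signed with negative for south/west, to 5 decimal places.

1. -68.20694, -62.56131
2. -0.17278, 16.31889
3. -88.62920, -178.97150
4. -74.93600, 6.16733
5. 0.49917, 17.11450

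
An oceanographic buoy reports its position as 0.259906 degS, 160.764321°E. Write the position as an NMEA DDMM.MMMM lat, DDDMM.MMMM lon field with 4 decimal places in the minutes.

0015.5944,S / 16045.8593,E

φ: minutes = (0.259906 − 0) × 60 = 15.594360
Longitude: fractional part 0.764321 → 45.859260 minutes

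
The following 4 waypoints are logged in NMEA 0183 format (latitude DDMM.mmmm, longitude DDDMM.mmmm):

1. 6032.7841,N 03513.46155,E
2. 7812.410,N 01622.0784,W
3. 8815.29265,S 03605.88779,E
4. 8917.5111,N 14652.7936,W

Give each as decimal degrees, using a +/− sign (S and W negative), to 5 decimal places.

1. 60.54640, 35.22436
2. 78.20683, -16.36797
3. -88.25488, 36.09813
4. 89.29185, -146.87989

Point 1:
  φ: split at 2 digits → 60° and 32.7841′; 60 + 32.7841/60 = 60.546402
  N ⇒ keep positive
  λ: degrees = first 3 digits = 35, minutes = 13.46155; 35 + 13.46155/60 = 35.224359
  E ⇒ keep positive
Point 2:
  Lat: split at 2 digits → 78° and 12.41′; 78 + 12.41/60 = 78.206833
  N → positive
  Longitude: degrees = first 3 digits = 16, minutes = 22.0784; 16 + 22.0784/60 = 16.367973
  W → negative
Point 3:
  Lat: split at 2 digits → 88° and 15.29265′; 88 + 15.29265/60 = 88.254878
  hemisphere S, so the sign is −
  λ: split at 3 digits → 036° and 5.88779′; 36 + 5.88779/60 = 36.098130
  E → positive
Point 4:
  Latitude: split at 2 digits → 89° and 17.5111′; 89 + 17.5111/60 = 89.291852
  N → positive
  Lon: degrees = first 3 digits = 146, minutes = 52.7936; 146 + 52.7936/60 = 146.879893
  W ⇒ negate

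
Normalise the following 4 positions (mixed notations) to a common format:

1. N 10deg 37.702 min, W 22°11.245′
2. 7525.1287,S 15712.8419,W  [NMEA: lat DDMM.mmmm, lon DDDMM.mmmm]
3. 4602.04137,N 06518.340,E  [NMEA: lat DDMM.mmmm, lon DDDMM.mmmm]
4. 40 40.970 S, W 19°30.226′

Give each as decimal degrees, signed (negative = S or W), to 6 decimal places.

Point 1:
  Latitude: 37.702′ = 0.628367°; total 10.6283667
  N ⇒ keep positive
  Lon: 22 + 11.245/60 = 22.1874167
  hemisphere W, so the sign is −
Point 2:
  φ: split at 2 digits → 75° and 25.1287′; 75 + 25.1287/60 = 75.4188117
  S ⇒ negate
  Lon: split at 3 digits → 157° and 12.8419′; 157 + 12.8419/60 = 157.2140317
  W → negative
Point 3:
  Latitude: degrees = first 2 digits = 46, minutes = 2.04137; 46 + 2.04137/60 = 46.0340228
  N ⇒ keep positive
  Lon: split at 3 digits → 065° and 18.34′; 65 + 18.34/60 = 65.3056667
  E → positive
Point 4:
  Lat: 40 + 40.97/60 = 40.6828333
  S → negative
  λ: 19 + 30.226/60 = 19.5037667
  W ⇒ negate

1. 10.628367, -22.187417
2. -75.418812, -157.214032
3. 46.034023, 65.305667
4. -40.682833, -19.503767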